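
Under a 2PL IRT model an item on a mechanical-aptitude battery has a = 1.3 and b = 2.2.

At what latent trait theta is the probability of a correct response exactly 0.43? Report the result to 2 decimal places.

P(theta) = 1 / (1 + exp(−a(theta − b)))
logit = ln(0.4300/0.5700) = -0.2819
theta = b + logit/(a) = 2.2 + (-0.2819)/1.3000 = 1.9832

1.98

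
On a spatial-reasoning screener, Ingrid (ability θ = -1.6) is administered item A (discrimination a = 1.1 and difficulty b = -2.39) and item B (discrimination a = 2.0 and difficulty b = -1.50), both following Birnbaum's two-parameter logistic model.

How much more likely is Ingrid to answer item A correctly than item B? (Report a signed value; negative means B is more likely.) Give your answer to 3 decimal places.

P(θ) = 1 / (1 + exp(−a(θ − b)))
P_A = 0.7045
P_B = 0.4502
P_A − P_B = 0.2544

0.254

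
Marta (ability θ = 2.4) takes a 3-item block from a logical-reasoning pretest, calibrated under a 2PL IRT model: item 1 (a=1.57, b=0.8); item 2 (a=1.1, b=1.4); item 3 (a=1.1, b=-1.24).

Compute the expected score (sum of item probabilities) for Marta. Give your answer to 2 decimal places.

P(θ) = 1 / (1 + exp(−a(θ − b)))
P_1 = 1/(1+e^{-2.5120}) = 0.9250
P_2 = 1/(1+e^{-1.1000}) = 0.7503
P_3 = 1/(1+e^{-4.0040}) = 0.9821
E[score] = 0.9250 + 0.7503 + 0.9821 = 2.6573

2.66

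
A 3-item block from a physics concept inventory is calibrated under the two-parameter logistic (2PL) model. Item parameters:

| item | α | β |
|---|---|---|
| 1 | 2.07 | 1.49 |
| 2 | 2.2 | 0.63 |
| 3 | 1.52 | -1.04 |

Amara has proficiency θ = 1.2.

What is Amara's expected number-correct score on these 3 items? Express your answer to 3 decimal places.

P(θ) = 1 / (1 + exp(−α(θ − β)))
P_1 = 1/(1+e^{0.6003}) = 0.3543
P_2 = 1/(1+e^{-1.2540}) = 0.7780
P_3 = 1/(1+e^{-3.4048}) = 0.9679
E[score] = 0.3543 + 0.7780 + 0.9679 = 2.1001

2.100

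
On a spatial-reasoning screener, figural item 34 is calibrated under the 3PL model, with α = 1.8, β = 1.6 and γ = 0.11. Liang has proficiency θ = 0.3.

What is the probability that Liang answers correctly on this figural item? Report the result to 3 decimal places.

0.188

P(θ) = γ + (1 − γ) · 1 / (1 + exp(−α(θ − β)))
Exponent: 1.8 × (0.3 − 1.6) = -2.3400
1/(1 + e^{2.3400}) = 0.0879
P = 0.11 + 0.89 × 0.0879 = 0.1882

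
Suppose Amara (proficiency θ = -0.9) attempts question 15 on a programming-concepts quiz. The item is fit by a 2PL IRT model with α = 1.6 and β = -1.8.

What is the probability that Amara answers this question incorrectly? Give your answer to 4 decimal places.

P(θ) = 1 / (1 + exp(−α(θ − β)))
Exponent: 1.6 × (-0.9 − (-1.8)) = 1.4400
1/(1 + e^{-1.4400}) = 0.8085
P(incorrect) = 1 − 0.8085 = 0.1915

0.1915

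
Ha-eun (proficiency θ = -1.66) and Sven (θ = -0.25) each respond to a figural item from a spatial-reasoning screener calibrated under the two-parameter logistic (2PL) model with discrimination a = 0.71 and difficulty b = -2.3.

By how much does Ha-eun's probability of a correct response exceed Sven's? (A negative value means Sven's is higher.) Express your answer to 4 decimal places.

P(θ) = 1 / (1 + exp(−a(θ − b)))
P(Ha-eun) = 0.6117  [exponent 0.4544]
P(Sven) = 0.8108  [exponent 1.4555]
Difference = 0.6117 − 0.8108 = -0.1992

-0.1992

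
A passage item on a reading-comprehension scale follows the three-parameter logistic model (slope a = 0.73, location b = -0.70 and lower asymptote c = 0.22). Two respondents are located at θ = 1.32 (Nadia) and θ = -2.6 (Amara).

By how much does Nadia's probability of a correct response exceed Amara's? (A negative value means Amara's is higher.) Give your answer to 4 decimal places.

0.4788

P(θ) = c + (1 − c) · 1 / (1 + exp(−a(θ − b)))
P(Nadia) = 0.8547  [exponent 1.4746]
P(Amara) = 0.3759  [exponent -1.3870]
Difference = 0.8547 − 0.3759 = 0.4788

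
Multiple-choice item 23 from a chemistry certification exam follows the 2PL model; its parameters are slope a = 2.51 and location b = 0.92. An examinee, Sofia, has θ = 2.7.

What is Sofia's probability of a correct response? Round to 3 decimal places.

0.989

P(θ) = 1 / (1 + exp(−a(θ − b)))
Exponent: 2.51 × (2.7 − 0.92) = 4.4678
1/(1 + e^{-4.4678}) = 0.9887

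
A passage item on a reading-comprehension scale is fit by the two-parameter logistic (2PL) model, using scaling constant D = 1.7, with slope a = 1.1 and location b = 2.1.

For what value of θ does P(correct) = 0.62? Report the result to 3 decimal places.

2.362

P(θ) = 1 / (1 + exp(−D·a(θ − b)))
logit = ln(0.6200/0.3800) = 0.4895
θ = b + logit/(1.7·a) = 2.1 + 0.4895/1.8700 = 2.3618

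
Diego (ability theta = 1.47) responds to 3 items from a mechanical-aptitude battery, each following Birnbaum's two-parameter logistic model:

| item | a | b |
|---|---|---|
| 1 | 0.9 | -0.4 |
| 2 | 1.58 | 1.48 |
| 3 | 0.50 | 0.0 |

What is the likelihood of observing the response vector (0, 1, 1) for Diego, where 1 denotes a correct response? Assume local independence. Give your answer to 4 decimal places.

P(theta) = 1 / (1 + exp(−a(theta − b)))
P_1 = 1/(1+e^{-1.6830}) = 0.8433
P_2 = 1/(1+e^{0.0158}) = 0.4961
P_3 = 1/(1+e^{-0.7350}) = 0.6759
L = (1−P_1) × P_2 × P_3 = 0.1567 × 0.4961 × 0.6759 = 0.05254

0.0525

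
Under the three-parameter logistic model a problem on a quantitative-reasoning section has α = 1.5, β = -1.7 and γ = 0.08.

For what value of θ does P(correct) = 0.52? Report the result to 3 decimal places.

P(θ) = γ + (1 − γ) · 1 / (1 + exp(−α(θ − β)))
Remove guessing floor: (0.52 − 0.08)/(1 − 0.08) = 0.4783
logit = ln(0.4783/0.5217) = -0.0870
θ = β + logit/(α) = -1.7 + (-0.0870)/1.5000 = -1.7580

-1.758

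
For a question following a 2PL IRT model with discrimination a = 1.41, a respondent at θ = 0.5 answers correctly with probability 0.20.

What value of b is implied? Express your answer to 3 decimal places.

1.483

P(θ) = 1 / (1 + exp(−a(θ − b)))
logit(0.20) = ln(0.20/0.80) = -1.3863
b = θ − logit/(a) = 0.5 − (-1.3863)/1.4100 = 1.4832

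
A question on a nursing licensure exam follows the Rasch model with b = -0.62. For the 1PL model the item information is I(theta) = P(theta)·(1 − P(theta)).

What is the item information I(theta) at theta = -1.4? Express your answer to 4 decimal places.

0.2155

P = 1/(1+e^{0.7800}) = 0.3143
P(1−P) = 0.3143 × 0.6857 = 0.2155
I = P(1−P) = 0.21552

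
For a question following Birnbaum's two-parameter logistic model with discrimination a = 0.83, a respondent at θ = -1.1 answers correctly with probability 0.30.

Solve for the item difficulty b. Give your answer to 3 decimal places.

-0.079

P(θ) = 1 / (1 + exp(−a(θ − b)))
logit(0.30) = ln(0.30/0.70) = -0.8473
b = θ − logit/(a) = -1.1 − (-0.8473)/0.8300 = -0.0792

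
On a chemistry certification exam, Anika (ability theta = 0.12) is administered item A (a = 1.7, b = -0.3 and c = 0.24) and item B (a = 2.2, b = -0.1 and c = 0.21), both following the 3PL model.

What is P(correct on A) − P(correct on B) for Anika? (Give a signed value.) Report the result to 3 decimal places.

P(theta) = c + (1 − c) · 1 / (1 + exp(−a(theta − b)))
P_A = 0.7502
P_B = 0.6988
P_A − P_B = 0.0514

0.051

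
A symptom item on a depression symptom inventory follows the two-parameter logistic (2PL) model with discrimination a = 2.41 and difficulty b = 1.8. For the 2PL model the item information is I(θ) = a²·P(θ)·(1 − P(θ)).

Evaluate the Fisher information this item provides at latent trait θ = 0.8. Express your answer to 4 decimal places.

P = 1/(1+e^{2.4100}) = 0.0824
P(1−P) = 0.0824 × 0.9176 = 0.0756
I = a² × P(1−P) = 2.41² × 0.0756 = 0.43922

0.4392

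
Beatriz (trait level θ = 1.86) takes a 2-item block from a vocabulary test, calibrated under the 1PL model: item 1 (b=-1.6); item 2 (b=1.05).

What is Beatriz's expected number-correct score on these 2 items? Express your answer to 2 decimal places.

1.66

P(θ) = 1 / (1 + exp(−(θ − b)))
P_1 = 1/(1+e^{-3.4600}) = 0.9695
P_2 = 1/(1+e^{-0.8100}) = 0.6921
E[score] = 0.9695 + 0.6921 = 1.6616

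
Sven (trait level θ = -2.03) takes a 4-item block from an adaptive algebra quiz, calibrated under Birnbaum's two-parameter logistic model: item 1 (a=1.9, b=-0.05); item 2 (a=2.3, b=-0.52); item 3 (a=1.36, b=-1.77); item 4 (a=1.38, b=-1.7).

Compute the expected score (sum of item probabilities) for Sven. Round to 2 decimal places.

P(θ) = 1 / (1 + exp(−a(θ − b)))
P_1 = 1/(1+e^{3.7620}) = 0.0227
P_2 = 1/(1+e^{3.4730}) = 0.0301
P_3 = 1/(1+e^{0.3536}) = 0.4125
P_4 = 1/(1+e^{0.4554}) = 0.3881
E[score] = 0.0227 + 0.0301 + 0.4125 + 0.3881 = 0.8534

0.85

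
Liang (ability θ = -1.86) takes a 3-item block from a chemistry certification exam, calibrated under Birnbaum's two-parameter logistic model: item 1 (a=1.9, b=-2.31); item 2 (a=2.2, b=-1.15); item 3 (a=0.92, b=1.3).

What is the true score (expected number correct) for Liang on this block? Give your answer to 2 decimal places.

0.93

P(θ) = 1 / (1 + exp(−a(θ − b)))
P_1 = 1/(1+e^{-0.8550}) = 0.7016
P_2 = 1/(1+e^{1.5620}) = 0.1734
P_3 = 1/(1+e^{2.9072}) = 0.0518
E[score] = 0.7016 + 0.1734 + 0.0518 = 0.9268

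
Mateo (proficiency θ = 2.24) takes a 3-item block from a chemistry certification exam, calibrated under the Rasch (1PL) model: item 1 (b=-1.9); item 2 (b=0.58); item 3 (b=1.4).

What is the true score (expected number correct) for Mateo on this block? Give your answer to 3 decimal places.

2.523

P(θ) = 1 / (1 + exp(−(θ − b)))
P_1 = 1/(1+e^{-4.1400}) = 0.9843
P_2 = 1/(1+e^{-1.6600}) = 0.8402
P_3 = 1/(1+e^{-0.8400}) = 0.6985
E[score] = 0.9843 + 0.8402 + 0.6985 = 2.5230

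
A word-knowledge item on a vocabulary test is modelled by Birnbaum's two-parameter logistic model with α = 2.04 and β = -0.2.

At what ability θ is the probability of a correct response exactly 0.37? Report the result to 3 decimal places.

P(θ) = 1 / (1 + exp(−α(θ − β)))
logit = ln(0.3700/0.6300) = -0.5322
θ = β + logit/(α) = -0.2 + (-0.5322)/2.0400 = -0.4609

-0.461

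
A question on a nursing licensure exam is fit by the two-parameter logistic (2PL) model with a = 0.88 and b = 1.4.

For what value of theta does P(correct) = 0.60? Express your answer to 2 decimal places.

P(theta) = 1 / (1 + exp(−a(theta − b)))
logit = ln(0.6000/0.4000) = 0.4055
theta = b + logit/(a) = 1.4 + 0.4055/0.8800 = 1.8608

1.86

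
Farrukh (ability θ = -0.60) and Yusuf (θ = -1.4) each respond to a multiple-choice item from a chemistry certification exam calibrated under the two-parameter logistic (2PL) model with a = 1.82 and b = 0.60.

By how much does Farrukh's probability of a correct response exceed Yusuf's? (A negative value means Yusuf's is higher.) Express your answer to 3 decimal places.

0.076

P(θ) = 1 / (1 + exp(−a(θ − b)))
P(Farrukh) = 0.1012  [exponent -2.1840]
P(Yusuf) = 0.0256  [exponent -3.6400]
Difference = 0.1012 − 0.0256 = 0.0756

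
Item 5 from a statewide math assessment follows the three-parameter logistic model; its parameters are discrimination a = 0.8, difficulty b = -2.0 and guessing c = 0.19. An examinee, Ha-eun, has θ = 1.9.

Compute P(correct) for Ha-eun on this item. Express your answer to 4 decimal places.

0.9657

P(θ) = c + (1 − c) · 1 / (1 + exp(−a(θ − b)))
Exponent: 0.8 × (1.9 − (-2.0)) = 3.1200
1/(1 + e^{-3.1200}) = 0.9577
P = 0.19 + 0.81 × 0.9577 = 0.9657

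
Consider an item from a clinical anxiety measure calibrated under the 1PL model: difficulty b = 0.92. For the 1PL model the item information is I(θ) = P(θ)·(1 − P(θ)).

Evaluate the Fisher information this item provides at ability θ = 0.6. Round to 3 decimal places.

P = 1/(1+e^{0.3200}) = 0.4207
P(1−P) = 0.4207 × 0.5793 = 0.2437
I = P(1−P) = 0.24371

0.244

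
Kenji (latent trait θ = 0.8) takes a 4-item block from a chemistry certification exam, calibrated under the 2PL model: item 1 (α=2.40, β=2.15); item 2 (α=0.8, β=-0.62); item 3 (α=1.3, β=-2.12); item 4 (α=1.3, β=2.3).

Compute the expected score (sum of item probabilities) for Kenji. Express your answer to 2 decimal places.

P(θ) = 1 / (1 + exp(−α(θ − β)))
P_1 = 1/(1+e^{3.2400}) = 0.0377
P_2 = 1/(1+e^{-1.1360}) = 0.7569
P_3 = 1/(1+e^{-3.7960}) = 0.9780
P_4 = 1/(1+e^{1.9500}) = 0.1246
E[score] = 0.0377 + 0.7569 + 0.9780 + 0.1246 = 1.8972

1.90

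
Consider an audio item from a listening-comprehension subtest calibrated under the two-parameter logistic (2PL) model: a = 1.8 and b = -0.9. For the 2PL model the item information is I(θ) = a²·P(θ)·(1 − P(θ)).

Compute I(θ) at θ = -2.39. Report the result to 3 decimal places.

0.194

P = 1/(1+e^{2.6820}) = 0.0640
P(1−P) = 0.0640 × 0.9360 = 0.0599
I = a² × P(1−P) = 1.8² × 0.0599 = 0.19421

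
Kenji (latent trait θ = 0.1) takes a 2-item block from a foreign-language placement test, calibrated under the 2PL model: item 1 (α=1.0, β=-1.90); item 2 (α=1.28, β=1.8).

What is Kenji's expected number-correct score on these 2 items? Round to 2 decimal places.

0.98

P(θ) = 1 / (1 + exp(−α(θ − β)))
P_1 = 1/(1+e^{-2.0000}) = 0.8808
P_2 = 1/(1+e^{2.1760}) = 0.1019
E[score] = 0.8808 + 0.1019 = 0.9827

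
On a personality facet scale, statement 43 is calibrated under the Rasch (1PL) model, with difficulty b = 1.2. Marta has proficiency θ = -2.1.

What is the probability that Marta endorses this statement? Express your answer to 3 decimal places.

0.036

P(θ) = 1 / (1 + exp(−(θ − b)))
Exponent: (-2.1 − 1.2) = -3.3000
1/(1 + e^{3.3000}) = 0.0356
P = 0.0356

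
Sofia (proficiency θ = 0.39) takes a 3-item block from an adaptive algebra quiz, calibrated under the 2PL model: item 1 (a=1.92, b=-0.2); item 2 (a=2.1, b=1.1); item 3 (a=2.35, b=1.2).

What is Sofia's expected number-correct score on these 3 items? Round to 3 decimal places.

1.070

P(θ) = 1 / (1 + exp(−a(θ − b)))
P_1 = 1/(1+e^{-1.1328}) = 0.7564
P_2 = 1/(1+e^{1.4910}) = 0.1838
P_3 = 1/(1+e^{1.9035}) = 0.1297
E[score] = 0.7564 + 0.1838 + 0.1297 = 1.0698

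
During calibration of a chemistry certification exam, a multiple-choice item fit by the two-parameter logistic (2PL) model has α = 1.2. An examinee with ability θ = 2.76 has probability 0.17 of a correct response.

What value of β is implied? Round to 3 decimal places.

4.081

P(θ) = 1 / (1 + exp(−α(θ − β)))
logit(0.17) = ln(0.17/0.83) = -1.5856
β = θ − logit/(α) = 2.76 − (-1.5856)/1.2000 = 4.0814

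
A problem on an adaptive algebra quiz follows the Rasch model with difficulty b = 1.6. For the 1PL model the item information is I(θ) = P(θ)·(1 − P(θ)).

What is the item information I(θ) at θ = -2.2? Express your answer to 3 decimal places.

P = 1/(1+e^{3.8000}) = 0.0219
P(1−P) = 0.0219 × 0.9781 = 0.0214
I = P(1−P) = 0.02140

0.021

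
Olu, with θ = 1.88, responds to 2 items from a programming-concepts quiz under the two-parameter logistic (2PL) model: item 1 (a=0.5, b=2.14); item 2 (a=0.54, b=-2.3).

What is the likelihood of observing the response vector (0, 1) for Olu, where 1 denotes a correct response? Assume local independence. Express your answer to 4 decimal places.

P(θ) = 1 / (1 + exp(−a(θ − b)))
P_1 = 1/(1+e^{0.1300}) = 0.4675
P_2 = 1/(1+e^{-2.2572}) = 0.9053
L = (1−P_1) × P_2 = 0.5325 × 0.9053 = 0.48201

0.4820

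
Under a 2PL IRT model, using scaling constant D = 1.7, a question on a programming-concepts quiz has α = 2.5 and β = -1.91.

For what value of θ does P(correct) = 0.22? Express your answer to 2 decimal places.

-2.21

P(θ) = 1 / (1 + exp(−D·α(θ − β)))
logit = ln(0.2200/0.7800) = -1.2657
θ = β + logit/(1.7·α) = -1.91 + (-1.2657)/4.2500 = -2.2078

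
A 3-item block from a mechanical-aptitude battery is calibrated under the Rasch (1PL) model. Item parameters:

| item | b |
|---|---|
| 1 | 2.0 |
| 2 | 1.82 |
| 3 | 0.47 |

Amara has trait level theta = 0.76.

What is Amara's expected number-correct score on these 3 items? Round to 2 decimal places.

P(theta) = 1 / (1 + exp(−(theta − b)))
P_1 = 1/(1+e^{1.2400}) = 0.2244
P_2 = 1/(1+e^{1.0600}) = 0.2573
P_3 = 1/(1+e^{-0.2900}) = 0.5720
E[score] = 0.2244 + 0.2573 + 0.5720 = 1.0537

1.05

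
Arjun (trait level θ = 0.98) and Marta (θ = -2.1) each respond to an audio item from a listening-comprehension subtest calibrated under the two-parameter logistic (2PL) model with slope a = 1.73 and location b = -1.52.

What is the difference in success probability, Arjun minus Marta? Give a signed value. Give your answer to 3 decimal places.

0.719

P(θ) = 1 / (1 + exp(−a(θ − b)))
P(Arjun) = 0.9869  [exponent 4.3250]
P(Marta) = 0.2683  [exponent -1.0034]
Difference = 0.9869 − 0.2683 = 0.7187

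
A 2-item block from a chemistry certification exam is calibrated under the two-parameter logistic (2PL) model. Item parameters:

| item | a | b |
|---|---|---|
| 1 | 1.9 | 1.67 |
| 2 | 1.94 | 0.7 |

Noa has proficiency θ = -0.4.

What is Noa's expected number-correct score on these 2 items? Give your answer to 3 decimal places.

0.125

P(θ) = 1 / (1 + exp(−a(θ − b)))
P_1 = 1/(1+e^{3.9330}) = 0.0192
P_2 = 1/(1+e^{2.1340}) = 0.1058
E[score] = 0.0192 + 0.1058 = 0.1250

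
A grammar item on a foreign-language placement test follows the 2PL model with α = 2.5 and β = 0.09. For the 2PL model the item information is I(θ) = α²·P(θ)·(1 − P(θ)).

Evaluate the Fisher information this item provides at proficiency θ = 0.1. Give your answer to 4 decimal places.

P = 1/(1+e^{-0.0250}) = 0.5062
P(1−P) = 0.5062 × 0.4938 = 0.2500
I = α² × P(1−P) = 2.5² × 0.2500 = 1.56226

1.5623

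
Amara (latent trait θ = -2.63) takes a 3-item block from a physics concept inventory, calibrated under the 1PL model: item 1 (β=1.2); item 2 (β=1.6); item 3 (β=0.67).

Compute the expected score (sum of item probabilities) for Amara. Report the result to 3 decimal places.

P(θ) = 1 / (1 + exp(−(θ − β)))
P_1 = 1/(1+e^{3.8300}) = 0.0212
P_2 = 1/(1+e^{4.2300}) = 0.0143
P_3 = 1/(1+e^{3.3000}) = 0.0356
E[score] = 0.0212 + 0.0143 + 0.0356 = 0.0712

0.071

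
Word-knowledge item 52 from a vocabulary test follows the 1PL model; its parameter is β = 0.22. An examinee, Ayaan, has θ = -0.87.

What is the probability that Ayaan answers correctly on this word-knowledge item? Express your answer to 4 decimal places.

P(θ) = 1 / (1 + exp(−(θ − β)))
Exponent: (-0.87 − 0.22) = -1.0900
1/(1 + e^{1.0900}) = 0.2516
P = 0.2516

0.2516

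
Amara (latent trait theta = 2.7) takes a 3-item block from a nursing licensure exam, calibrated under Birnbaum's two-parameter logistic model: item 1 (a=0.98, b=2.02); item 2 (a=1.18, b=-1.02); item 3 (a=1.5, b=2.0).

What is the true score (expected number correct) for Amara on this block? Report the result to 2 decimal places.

P(theta) = 1 / (1 + exp(−a(theta − b)))
P_1 = 1/(1+e^{-0.6664}) = 0.6607
P_2 = 1/(1+e^{-4.3896}) = 0.9877
P_3 = 1/(1+e^{-1.0500}) = 0.7408
E[score] = 0.6607 + 0.9877 + 0.7408 = 2.3892

2.39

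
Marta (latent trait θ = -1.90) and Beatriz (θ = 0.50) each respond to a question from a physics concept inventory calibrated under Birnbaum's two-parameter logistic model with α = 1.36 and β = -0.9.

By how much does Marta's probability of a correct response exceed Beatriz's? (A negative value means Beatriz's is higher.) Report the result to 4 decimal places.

P(θ) = 1 / (1 + exp(−α(θ − β)))
P(Marta) = 0.2042  [exponent -1.3600]
P(Beatriz) = 0.8703  [exponent 1.9040]
Difference = 0.2042 − 0.8703 = -0.6661

-0.6661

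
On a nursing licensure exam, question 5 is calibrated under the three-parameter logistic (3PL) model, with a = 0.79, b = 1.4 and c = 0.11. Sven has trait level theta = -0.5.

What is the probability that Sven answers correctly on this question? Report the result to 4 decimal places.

P(theta) = c + (1 − c) · 1 / (1 + exp(−a(theta − b)))
Exponent: 0.79 × (-0.5 − 1.4) = -1.5010
1/(1 + e^{1.5010}) = 0.1823
P = 0.11 + 0.89 × 0.1823 = 0.2722

0.2722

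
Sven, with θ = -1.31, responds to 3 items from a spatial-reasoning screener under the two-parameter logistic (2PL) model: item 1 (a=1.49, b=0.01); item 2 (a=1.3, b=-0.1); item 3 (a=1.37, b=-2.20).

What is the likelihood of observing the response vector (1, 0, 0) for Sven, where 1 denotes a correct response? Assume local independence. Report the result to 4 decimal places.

P(θ) = 1 / (1 + exp(−a(θ − b)))
P_1 = 1/(1+e^{1.9668}) = 0.1227
P_2 = 1/(1+e^{1.5730}) = 0.1718
P_3 = 1/(1+e^{-1.2193}) = 0.7719
L = P_1 × (1−P_2) × (1−P_3) = 0.1227 × 0.8282 × 0.2281 = 0.02318

0.0232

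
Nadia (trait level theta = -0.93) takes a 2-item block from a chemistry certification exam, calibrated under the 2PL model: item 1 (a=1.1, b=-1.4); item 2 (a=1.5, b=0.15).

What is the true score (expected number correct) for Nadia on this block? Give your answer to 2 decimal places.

P(theta) = 1 / (1 + exp(−a(theta − b)))
P_1 = 1/(1+e^{-0.5170}) = 0.6264
P_2 = 1/(1+e^{1.6200}) = 0.1652
E[score] = 0.6264 + 0.1652 = 0.7917

0.79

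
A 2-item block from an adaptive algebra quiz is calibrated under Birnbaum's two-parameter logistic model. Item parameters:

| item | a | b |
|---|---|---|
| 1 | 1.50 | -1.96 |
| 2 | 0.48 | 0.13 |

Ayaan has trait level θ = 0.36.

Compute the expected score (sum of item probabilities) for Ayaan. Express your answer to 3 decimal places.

1.498

P(θ) = 1 / (1 + exp(−a(θ − b)))
P_1 = 1/(1+e^{-3.4800}) = 0.9701
P_2 = 1/(1+e^{-0.1104}) = 0.5276
E[score] = 0.9701 + 0.5276 = 1.4977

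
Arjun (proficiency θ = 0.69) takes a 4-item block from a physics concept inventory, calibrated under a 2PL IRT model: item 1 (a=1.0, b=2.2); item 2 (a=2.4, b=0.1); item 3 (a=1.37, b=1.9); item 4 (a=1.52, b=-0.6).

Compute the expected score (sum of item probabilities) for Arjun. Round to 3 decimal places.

2.022

P(θ) = 1 / (1 + exp(−a(θ − b)))
P_1 = 1/(1+e^{1.5100}) = 0.1809
P_2 = 1/(1+e^{-1.4160}) = 0.8047
P_3 = 1/(1+e^{1.6577}) = 0.1601
P_4 = 1/(1+e^{-1.9608}) = 0.8766
E[score] = 0.1809 + 0.8047 + 0.1601 + 0.8766 = 2.0223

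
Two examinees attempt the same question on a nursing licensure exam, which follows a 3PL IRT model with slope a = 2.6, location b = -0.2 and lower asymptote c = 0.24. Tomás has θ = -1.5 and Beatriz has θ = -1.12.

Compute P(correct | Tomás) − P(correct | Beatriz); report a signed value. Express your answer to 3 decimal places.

P(θ) = c + (1 − c) · 1 / (1 + exp(−a(θ − b)))
P(Tomás) = 0.2650  [exponent -3.3800]
P(Beatriz) = 0.3037  [exponent -2.3920]
Difference = 0.2650 − 0.3037 = -0.0387

-0.039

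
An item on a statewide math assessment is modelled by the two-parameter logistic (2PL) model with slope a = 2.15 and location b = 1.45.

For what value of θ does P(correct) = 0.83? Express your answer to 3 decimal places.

2.188

P(θ) = 1 / (1 + exp(−a(θ − b)))
logit = ln(0.8300/0.1700) = 1.5856
θ = b + logit/(a) = 1.45 + 1.5856/2.1500 = 2.1875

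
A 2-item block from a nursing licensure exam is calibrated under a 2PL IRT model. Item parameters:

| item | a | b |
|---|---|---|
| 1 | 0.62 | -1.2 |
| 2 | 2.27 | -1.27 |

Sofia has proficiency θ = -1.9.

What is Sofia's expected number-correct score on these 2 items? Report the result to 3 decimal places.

P(θ) = 1 / (1 + exp(−a(θ − b)))
P_1 = 1/(1+e^{0.4340}) = 0.3932
P_2 = 1/(1+e^{1.4301}) = 0.1931
E[score] = 0.3932 + 0.1931 = 0.5863

0.586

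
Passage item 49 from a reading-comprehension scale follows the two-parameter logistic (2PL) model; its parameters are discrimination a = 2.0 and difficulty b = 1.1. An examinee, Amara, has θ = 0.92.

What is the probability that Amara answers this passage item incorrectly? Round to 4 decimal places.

0.5890

P(θ) = 1 / (1 + exp(−a(θ − b)))
Exponent: 2.0 × (0.92 − 1.1) = -0.3600
1/(1 + e^{0.3600}) = 0.4110
P(incorrect) = 1 − 0.4110 = 0.5890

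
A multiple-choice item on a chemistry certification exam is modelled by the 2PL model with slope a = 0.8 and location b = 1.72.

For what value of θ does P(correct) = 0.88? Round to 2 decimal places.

P(θ) = 1 / (1 + exp(−a(θ − b)))
logit = ln(0.8800/0.1200) = 1.9924
θ = b + logit/(a) = 1.72 + 1.9924/0.8000 = 4.2105

4.21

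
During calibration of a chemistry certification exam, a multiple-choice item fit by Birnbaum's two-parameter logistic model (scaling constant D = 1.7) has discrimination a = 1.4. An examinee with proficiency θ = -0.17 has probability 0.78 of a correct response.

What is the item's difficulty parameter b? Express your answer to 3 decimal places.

P(θ) = 1 / (1 + exp(−D·a(θ − b)))
logit(0.78) = ln(0.78/0.22) = 1.2657
b = θ − logit/(1.7·a) = -0.17 − 1.2657/2.3800 = -0.7018

-0.702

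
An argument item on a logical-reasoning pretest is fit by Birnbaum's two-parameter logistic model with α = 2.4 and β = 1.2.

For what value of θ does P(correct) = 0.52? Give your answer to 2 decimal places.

P(θ) = 1 / (1 + exp(−α(θ − β)))
logit = ln(0.5200/0.4800) = 0.0800
θ = β + logit/(α) = 1.2 + 0.0800/2.4000 = 1.2334

1.23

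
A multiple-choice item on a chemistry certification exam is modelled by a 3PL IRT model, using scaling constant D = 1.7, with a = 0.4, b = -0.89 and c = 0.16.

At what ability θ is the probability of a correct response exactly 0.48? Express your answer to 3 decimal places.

-1.604

P(θ) = c + (1 − c) · 1 / (1 + exp(−D·a(θ − b)))
Remove guessing floor: (0.48 − 0.16)/(1 − 0.16) = 0.3810
logit = ln(0.3810/0.6190) = -0.4855
θ = b + logit/(1.7·a) = -0.89 + (-0.4855)/0.6800 = -1.6040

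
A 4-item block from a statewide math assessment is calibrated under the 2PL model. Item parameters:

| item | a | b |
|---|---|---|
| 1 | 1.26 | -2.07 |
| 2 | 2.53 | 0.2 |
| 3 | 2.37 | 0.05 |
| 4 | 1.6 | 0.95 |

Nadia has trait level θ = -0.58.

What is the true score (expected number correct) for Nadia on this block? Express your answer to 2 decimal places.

1.25

P(θ) = 1 / (1 + exp(−a(θ − b)))
P_1 = 1/(1+e^{-1.8774}) = 0.8673
P_2 = 1/(1+e^{1.9734}) = 0.1220
P_3 = 1/(1+e^{1.4931}) = 0.1835
P_4 = 1/(1+e^{2.4480}) = 0.0796
E[score] = 0.8673 + 0.1220 + 0.1835 + 0.0796 = 1.2524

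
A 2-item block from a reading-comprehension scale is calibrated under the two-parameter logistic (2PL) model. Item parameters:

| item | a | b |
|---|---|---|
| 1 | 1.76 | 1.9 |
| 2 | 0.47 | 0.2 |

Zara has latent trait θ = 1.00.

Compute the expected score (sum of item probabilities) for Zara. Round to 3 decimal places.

P(θ) = 1 / (1 + exp(−a(θ − b)))
P_1 = 1/(1+e^{1.5840}) = 0.1702
P_2 = 1/(1+e^{-0.3760}) = 0.5929
E[score] = 0.1702 + 0.5929 = 0.7631

0.763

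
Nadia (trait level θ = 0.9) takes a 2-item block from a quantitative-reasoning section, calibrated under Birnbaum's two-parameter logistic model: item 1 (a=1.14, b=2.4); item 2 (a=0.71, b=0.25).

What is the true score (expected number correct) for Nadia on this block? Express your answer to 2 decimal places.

P(θ) = 1 / (1 + exp(−a(θ − b)))
P_1 = 1/(1+e^{1.7100}) = 0.1532
P_2 = 1/(1+e^{-0.4615}) = 0.6134
E[score] = 0.1532 + 0.6134 = 0.7665

0.77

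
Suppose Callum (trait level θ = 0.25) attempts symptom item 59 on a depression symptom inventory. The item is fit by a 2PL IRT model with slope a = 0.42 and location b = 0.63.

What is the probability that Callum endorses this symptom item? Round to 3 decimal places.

P(θ) = 1 / (1 + exp(−a(θ − b)))
Exponent: 0.42 × (0.25 − 0.63) = -0.1596
1/(1 + e^{0.1596}) = 0.4602

0.460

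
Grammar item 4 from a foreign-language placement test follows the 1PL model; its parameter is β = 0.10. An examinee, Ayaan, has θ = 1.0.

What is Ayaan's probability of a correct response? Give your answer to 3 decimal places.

0.711

P(θ) = 1 / (1 + exp(−(θ − β)))
Exponent: (1.0 − 0.10) = 0.9000
1/(1 + e^{-0.9000}) = 0.7109
P = 0.7109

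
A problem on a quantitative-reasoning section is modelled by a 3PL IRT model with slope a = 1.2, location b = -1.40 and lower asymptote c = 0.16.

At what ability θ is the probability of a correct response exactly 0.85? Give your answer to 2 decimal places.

P(θ) = c + (1 − c) · 1 / (1 + exp(−a(θ − b)))
Remove guessing floor: (0.85 − 0.16)/(1 − 0.16) = 0.8214
logit = ln(0.8214/0.1786) = 1.5261
θ = b + logit/(a) = -1.40 + 1.5261/1.2000 = -0.1283

-0.13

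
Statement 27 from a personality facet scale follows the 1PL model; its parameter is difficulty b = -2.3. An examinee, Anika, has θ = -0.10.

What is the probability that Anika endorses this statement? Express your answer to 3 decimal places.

0.900

P(θ) = 1 / (1 + exp(−(θ − b)))
Exponent: (-0.10 − (-2.3)) = 2.2000
1/(1 + e^{-2.2000}) = 0.9002
P = 0.9002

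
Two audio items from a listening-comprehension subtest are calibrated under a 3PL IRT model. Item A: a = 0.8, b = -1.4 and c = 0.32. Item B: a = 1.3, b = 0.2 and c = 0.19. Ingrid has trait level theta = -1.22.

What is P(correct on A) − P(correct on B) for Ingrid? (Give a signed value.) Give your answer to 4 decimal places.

P(theta) = c + (1 − c) · 1 / (1 + exp(−a(theta − b)))
P_A = 0.6844
P_B = 0.3004
P_A − P_B = 0.3840

0.3840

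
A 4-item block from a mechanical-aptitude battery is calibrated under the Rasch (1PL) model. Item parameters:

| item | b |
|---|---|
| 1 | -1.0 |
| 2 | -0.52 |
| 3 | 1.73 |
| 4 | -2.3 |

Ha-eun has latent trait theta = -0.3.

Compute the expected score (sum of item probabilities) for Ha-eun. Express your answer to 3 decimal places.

2.220

P(theta) = 1 / (1 + exp(−(theta − b)))
P_1 = 1/(1+e^{-0.7000}) = 0.6682
P_2 = 1/(1+e^{-0.2200}) = 0.5548
P_3 = 1/(1+e^{2.0300}) = 0.1161
P_4 = 1/(1+e^{-2.0000}) = 0.8808
E[score] = 0.6682 + 0.5548 + 0.1161 + 0.8808 = 2.2199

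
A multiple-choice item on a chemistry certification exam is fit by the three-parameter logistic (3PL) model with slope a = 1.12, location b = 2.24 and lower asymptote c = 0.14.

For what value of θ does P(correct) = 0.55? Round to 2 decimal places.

P(θ) = c + (1 − c) · 1 / (1 + exp(−a(θ − b)))
Remove guessing floor: (0.55 − 0.14)/(1 − 0.14) = 0.4767
logit = ln(0.4767/0.5233) = -0.0931
θ = b + logit/(a) = 2.24 + (-0.0931)/1.1200 = 2.1569

2.16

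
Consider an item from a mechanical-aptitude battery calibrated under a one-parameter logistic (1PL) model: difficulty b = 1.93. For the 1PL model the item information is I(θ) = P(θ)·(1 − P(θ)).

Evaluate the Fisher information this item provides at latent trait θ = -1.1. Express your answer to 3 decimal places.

P = 1/(1+e^{3.0300}) = 0.0461
P(1−P) = 0.0461 × 0.9539 = 0.0440
I = P(1−P) = 0.04396

0.044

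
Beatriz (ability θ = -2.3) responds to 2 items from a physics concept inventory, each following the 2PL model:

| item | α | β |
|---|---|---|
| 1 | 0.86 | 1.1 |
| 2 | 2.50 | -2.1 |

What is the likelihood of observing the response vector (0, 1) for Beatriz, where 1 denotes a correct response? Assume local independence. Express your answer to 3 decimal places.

P(θ) = 1 / (1 + exp(−α(θ − β)))
P_1 = 1/(1+e^{2.9240}) = 0.0510
P_2 = 1/(1+e^{0.5000}) = 0.3775
L = (1−P_1) × P_2 = 0.9490 × 0.3775 = 0.35829

0.358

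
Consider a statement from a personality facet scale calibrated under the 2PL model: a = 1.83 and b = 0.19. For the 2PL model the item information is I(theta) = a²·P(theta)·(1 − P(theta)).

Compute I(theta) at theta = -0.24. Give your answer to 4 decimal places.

P = 1/(1+e^{0.7869}) = 0.3128
P(1−P) = 0.3128 × 0.6872 = 0.2150
I = a² × P(1−P) = 1.83² × 0.2150 = 0.71991

0.7199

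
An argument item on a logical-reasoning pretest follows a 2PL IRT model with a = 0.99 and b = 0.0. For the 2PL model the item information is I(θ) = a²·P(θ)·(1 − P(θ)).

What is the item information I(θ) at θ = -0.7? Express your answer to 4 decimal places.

0.2178

P = 1/(1+e^{0.6930}) = 0.3334
P(1−P) = 0.3334 × 0.6666 = 0.2222
I = a² × P(1−P) = 0.99² × 0.2222 = 0.21781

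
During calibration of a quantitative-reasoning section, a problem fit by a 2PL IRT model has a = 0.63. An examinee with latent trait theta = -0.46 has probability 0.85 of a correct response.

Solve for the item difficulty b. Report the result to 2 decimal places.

P(theta) = 1 / (1 + exp(−a(theta − b)))
logit(0.85) = ln(0.85/0.15) = 1.7346
b = theta − logit/(a) = -0.46 − 1.7346/0.6300 = -3.2133

-3.21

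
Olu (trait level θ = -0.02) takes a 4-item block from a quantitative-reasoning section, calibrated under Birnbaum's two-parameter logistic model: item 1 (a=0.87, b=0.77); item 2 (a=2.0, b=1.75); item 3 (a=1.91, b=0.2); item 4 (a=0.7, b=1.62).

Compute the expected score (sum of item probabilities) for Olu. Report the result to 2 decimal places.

P(θ) = 1 / (1 + exp(−a(θ − b)))
P_1 = 1/(1+e^{0.6873}) = 0.3346
P_2 = 1/(1+e^{3.5400}) = 0.0282
P_3 = 1/(1+e^{0.4202}) = 0.3965
P_4 = 1/(1+e^{1.1480}) = 0.2409
E[score] = 0.3346 + 0.0282 + 0.3965 + 0.2409 = 1.0002

1.00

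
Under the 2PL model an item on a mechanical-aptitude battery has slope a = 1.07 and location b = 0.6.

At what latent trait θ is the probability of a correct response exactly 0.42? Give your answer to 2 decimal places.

P(θ) = 1 / (1 + exp(−a(θ − b)))
logit = ln(0.4200/0.5800) = -0.3228
θ = b + logit/(a) = 0.6 + (-0.3228)/1.0700 = 0.2983

0.30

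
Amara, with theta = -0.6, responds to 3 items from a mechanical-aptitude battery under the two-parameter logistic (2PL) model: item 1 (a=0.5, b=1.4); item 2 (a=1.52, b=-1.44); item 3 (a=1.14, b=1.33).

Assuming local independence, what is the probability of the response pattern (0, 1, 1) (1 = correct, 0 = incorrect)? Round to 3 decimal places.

P(theta) = 1 / (1 + exp(−a(theta − b)))
P_1 = 1/(1+e^{1.0000}) = 0.2689
P_2 = 1/(1+e^{-1.2768}) = 0.7819
P_3 = 1/(1+e^{2.2002}) = 0.0997
L = (1−P_1) × P_2 × P_3 = 0.7311 × 0.7819 × 0.0997 = 0.05701

0.057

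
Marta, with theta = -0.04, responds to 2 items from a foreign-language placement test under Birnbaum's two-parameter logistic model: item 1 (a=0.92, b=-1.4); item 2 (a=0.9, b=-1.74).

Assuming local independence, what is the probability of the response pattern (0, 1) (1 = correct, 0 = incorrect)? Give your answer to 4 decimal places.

P(theta) = 1 / (1 + exp(−a(theta − b)))
P_1 = 1/(1+e^{-1.2512}) = 0.7775
P_2 = 1/(1+e^{-1.5300}) = 0.8220
L = (1−P_1) × P_2 = 0.2225 × 0.8220 = 0.18289

0.1829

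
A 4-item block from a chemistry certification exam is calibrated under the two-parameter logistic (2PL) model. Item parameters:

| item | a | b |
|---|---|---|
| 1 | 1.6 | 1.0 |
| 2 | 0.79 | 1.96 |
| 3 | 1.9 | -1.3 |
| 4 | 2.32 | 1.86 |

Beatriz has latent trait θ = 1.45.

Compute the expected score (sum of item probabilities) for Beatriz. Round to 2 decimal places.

P(θ) = 1 / (1 + exp(−a(θ − b)))
P_1 = 1/(1+e^{-0.7200}) = 0.6726
P_2 = 1/(1+e^{0.4029}) = 0.4006
P_3 = 1/(1+e^{-5.2250}) = 0.9946
P_4 = 1/(1+e^{0.9512}) = 0.2786
E[score] = 0.6726 + 0.4006 + 0.9946 + 0.2786 = 2.3465

2.35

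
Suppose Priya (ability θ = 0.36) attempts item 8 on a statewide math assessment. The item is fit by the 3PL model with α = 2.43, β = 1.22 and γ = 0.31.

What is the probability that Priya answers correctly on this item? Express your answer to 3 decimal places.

0.386

P(θ) = γ + (1 − γ) · 1 / (1 + exp(−α(θ − β)))
Exponent: 2.43 × (0.36 − 1.22) = -2.0898
1/(1 + e^{2.0898}) = 0.1101
P = 0.31 + 0.69 × 0.1101 = 0.3860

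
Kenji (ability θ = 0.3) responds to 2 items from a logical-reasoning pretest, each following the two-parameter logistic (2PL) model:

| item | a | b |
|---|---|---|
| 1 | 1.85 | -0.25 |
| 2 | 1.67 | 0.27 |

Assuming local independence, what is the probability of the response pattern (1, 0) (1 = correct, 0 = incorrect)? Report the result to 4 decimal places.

P(θ) = 1 / (1 + exp(−a(θ − b)))
P_1 = 1/(1+e^{-1.0175}) = 0.7345
P_2 = 1/(1+e^{-0.0501}) = 0.5125
L = P_1 × (1−P_2) = 0.7345 × 0.4875 = 0.35805

0.3580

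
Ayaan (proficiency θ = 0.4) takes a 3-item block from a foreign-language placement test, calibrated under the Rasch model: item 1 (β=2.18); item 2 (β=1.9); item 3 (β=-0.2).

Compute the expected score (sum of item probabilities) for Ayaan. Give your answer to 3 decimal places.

0.972

P(θ) = 1 / (1 + exp(−(θ − β)))
P_1 = 1/(1+e^{1.7800}) = 0.1443
P_2 = 1/(1+e^{1.5000}) = 0.1824
P_3 = 1/(1+e^{-0.6000}) = 0.6457
E[score] = 0.1443 + 0.1824 + 0.6457 = 0.9724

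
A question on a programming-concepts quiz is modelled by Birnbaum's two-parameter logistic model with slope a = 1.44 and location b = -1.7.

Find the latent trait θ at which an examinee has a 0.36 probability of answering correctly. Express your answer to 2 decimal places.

-2.10

P(θ) = 1 / (1 + exp(−a(θ − b)))
logit = ln(0.3600/0.6400) = -0.5754
θ = b + logit/(a) = -1.7 + (-0.5754)/1.4400 = -2.0996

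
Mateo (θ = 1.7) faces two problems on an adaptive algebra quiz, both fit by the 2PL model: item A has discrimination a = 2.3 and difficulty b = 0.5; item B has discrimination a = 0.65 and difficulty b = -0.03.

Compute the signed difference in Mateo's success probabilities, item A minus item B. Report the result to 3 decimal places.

0.186

P(θ) = 1 / (1 + exp(−a(θ − b)))
P_A = 0.9405
P_B = 0.7548
P_A − P_B = 0.1857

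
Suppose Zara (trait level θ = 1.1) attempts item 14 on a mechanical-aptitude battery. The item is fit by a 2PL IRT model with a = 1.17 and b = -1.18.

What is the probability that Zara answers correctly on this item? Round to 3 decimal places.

P(θ) = 1 / (1 + exp(−a(θ − b)))
Exponent: 1.17 × (1.1 − (-1.18)) = 2.6676
1/(1 + e^{-2.6676}) = 0.9351

0.935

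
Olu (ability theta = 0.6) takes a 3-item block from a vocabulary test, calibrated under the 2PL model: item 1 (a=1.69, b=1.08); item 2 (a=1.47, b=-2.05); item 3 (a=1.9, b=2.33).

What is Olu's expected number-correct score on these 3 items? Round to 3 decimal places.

P(theta) = 1 / (1 + exp(−a(theta − b)))
P_1 = 1/(1+e^{0.8112}) = 0.3076
P_2 = 1/(1+e^{-3.8955}) = 0.9801
P_3 = 1/(1+e^{3.2870}) = 0.0360
E[score] = 0.3076 + 0.9801 + 0.0360 = 1.3237

1.324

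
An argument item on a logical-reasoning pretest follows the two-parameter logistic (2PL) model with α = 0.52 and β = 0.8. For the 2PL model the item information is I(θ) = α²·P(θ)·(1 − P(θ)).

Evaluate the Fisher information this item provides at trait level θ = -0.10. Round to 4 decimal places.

0.0640

P = 1/(1+e^{0.4680}) = 0.3851
P(1−P) = 0.3851 × 0.6149 = 0.2368
I = α² × P(1−P) = 0.52² × 0.2368 = 0.06403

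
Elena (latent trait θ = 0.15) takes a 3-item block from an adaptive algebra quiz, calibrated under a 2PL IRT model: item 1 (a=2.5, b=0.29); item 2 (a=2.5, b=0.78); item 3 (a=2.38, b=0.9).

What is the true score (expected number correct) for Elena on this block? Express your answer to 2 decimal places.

P(θ) = 1 / (1 + exp(−a(θ − b)))
P_1 = 1/(1+e^{0.3500}) = 0.4134
P_2 = 1/(1+e^{1.5750}) = 0.1715
P_3 = 1/(1+e^{1.7850}) = 0.1437
E[score] = 0.4134 + 0.1715 + 0.1437 = 0.7286

0.73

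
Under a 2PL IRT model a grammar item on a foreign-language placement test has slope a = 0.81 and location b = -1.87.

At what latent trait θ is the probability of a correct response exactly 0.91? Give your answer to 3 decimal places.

P(θ) = 1 / (1 + exp(−a(θ − b)))
logit = ln(0.9100/0.0900) = 2.3136
θ = b + logit/(a) = -1.87 + 2.3136/0.8100 = 0.9863

0.986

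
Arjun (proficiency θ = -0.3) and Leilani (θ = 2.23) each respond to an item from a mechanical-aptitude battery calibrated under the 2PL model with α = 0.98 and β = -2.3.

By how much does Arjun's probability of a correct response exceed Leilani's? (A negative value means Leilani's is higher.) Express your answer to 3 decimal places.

P(θ) = 1 / (1 + exp(−α(θ − β)))
P(Arjun) = 0.8765  [exponent 1.9600]
P(Leilani) = 0.9883  [exponent 4.4394]
Difference = 0.8765 − 0.9883 = -0.1118

-0.112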